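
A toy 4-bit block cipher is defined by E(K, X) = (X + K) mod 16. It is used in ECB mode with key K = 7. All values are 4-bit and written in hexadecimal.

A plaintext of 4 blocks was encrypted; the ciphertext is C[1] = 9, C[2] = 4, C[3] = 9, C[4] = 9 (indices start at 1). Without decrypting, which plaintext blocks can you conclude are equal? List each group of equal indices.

ECB encrypts each block independently with the same key, so equal ciphertext blocks imply equal plaintext blocks.
C[1] = C[3] = C[4] = 9, so P[1] = P[3] = P[4].

P[1] = P[3] = P[4]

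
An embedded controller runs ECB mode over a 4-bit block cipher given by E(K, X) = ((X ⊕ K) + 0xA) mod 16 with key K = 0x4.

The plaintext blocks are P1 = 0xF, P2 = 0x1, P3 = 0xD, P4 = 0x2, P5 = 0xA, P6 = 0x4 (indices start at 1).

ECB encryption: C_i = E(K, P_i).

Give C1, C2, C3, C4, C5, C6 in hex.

C1: E(K, 0xF) = 0x5.
C2: E(K, 0x1) = 0xF.
C3: E(K, 0xD) = 0x3.
C4: E(K, 0x2) = 0x0.
C5: E(K, 0xA) = 0x8.
C6: E(K, 0x4) = 0xA.

C1 = 0x5, C2 = 0xF, C3 = 0x3, C4 = 0x0, C5 = 0x8, C6 = 0xA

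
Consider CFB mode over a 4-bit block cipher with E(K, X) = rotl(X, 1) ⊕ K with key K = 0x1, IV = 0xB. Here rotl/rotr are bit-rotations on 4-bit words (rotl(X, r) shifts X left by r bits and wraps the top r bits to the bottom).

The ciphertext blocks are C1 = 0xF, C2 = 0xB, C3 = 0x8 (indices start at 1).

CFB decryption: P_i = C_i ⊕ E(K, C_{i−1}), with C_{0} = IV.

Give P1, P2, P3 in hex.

P1: E(K, 0xB) = 0x6; 0xF ⊕ 0x6 = 0x9.
P2: E(K, 0xF) = 0xE; 0xB ⊕ 0xE = 0x5.
P3: E(K, 0xB) = 0x6; 0x8 ⊕ 0x6 = 0xE.

P1 = 0x9, P2 = 0x5, P3 = 0xE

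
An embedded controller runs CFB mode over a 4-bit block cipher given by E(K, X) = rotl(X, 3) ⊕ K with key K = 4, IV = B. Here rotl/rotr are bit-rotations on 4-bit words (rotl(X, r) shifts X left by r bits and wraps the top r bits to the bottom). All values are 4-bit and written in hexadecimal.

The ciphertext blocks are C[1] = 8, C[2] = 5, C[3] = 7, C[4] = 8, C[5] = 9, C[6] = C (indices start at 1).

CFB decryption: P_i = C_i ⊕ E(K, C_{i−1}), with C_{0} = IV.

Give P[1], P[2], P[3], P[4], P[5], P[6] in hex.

P[1] = 1, P[2] = 5, P[3] = 9, P[4] = 7, P[5] = 9, P[6] = 4

P[1]: E(K, B) = 9; 8 ⊕ 9 = 1.
P[2]: E(K, 8) = 0; 5 ⊕ 0 = 5.
P[3]: E(K, 5) = E; 7 ⊕ E = 9.
P[4]: E(K, 7) = F; 8 ⊕ F = 7.
P[5]: E(K, 8) = 0; 9 ⊕ 0 = 9.
P[6]: E(K, 9) = 8; C ⊕ 8 = 4.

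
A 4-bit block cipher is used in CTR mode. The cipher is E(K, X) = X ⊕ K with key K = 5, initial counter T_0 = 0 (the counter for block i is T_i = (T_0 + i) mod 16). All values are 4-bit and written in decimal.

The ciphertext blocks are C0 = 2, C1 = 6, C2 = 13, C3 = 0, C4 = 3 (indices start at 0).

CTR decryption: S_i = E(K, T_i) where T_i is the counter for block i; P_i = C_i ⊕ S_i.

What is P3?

P3 = 6

P3: T = 3, S = E(K, T) = 6; 0 ⊕ 6 = 6.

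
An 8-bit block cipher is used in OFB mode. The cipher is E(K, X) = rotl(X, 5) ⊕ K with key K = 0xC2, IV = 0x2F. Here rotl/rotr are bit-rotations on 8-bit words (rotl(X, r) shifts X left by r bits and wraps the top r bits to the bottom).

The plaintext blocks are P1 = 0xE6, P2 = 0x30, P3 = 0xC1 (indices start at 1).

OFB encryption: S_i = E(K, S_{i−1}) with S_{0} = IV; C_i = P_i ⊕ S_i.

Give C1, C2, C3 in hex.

C1: S = E(K, 0x2F) = 0x27; 0xE6 ⊕ 0x27 = 0xC1.
C2: S = E(K, 0x27) = 0x26; 0x30 ⊕ 0x26 = 0x16.
C3: S = E(K, 0x26) = 0x06; 0xC1 ⊕ 0x06 = 0xC7.

C1 = 0xC1, C2 = 0x16, C3 = 0xC7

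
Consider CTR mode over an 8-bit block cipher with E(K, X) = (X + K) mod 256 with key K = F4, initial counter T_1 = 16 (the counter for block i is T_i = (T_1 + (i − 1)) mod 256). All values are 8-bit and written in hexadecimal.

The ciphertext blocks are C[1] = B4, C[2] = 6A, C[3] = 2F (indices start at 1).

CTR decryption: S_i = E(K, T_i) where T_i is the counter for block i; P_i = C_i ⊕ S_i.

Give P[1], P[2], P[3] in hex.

P[1] = BE, P[2] = 61, P[3] = 23

P[1]: T = 16, S = E(K, T) = 0A; B4 ⊕ 0A = BE.
P[2]: T = 17, S = E(K, T) = 0B; 6A ⊕ 0B = 61.
P[3]: T = 18, S = E(K, T) = 0C; 2F ⊕ 0C = 23.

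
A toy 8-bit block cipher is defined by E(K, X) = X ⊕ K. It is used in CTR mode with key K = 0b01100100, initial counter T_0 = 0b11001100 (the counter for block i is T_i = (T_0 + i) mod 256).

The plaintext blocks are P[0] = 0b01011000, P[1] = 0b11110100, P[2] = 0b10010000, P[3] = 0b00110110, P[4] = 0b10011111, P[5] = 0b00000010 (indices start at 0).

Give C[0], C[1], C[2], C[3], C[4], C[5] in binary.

C[0] = 0b11110000, C[1] = 0b01011101, C[2] = 0b00111010, C[3] = 0b10011101, C[4] = 0b00101011, C[5] = 0b10110111

CTR encryption: S_i = E(K, T_i) where T_i is the counter for block i; C_i = P_i ⊕ S_i.
C[0]: T = 0b11001100, S = E(K, T) = 0b10101000; 0b01011000 ⊕ 0b10101000 = 0b11110000.
C[1]: T = 0b11001101, S = E(K, T) = 0b10101001; 0b11110100 ⊕ 0b10101001 = 0b01011101.
C[2]: T = 0b11001110, S = E(K, T) = 0b10101010; 0b10010000 ⊕ 0b10101010 = 0b00111010.
C[3]: T = 0b11001111, S = E(K, T) = 0b10101011; 0b00110110 ⊕ 0b10101011 = 0b10011101.
C[4]: T = 0b11010000, S = E(K, T) = 0b10110100; 0b10011111 ⊕ 0b10110100 = 0b00101011.
C[5]: T = 0b11010001, S = E(K, T) = 0b10110101; 0b00000010 ⊕ 0b10110101 = 0b10110111.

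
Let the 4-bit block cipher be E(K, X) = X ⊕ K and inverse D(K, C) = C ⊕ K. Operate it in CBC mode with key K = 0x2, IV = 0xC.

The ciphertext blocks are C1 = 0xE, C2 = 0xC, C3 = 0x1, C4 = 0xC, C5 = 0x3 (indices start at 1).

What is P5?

CBC decryption: P_i = D(K, C_i) ⊕ C_{i−1}, with C_{0} = IV.
P5: D(K, 0x3) = 0x1; 0x1 ⊕ 0xC = 0xD.

P5 = 0xD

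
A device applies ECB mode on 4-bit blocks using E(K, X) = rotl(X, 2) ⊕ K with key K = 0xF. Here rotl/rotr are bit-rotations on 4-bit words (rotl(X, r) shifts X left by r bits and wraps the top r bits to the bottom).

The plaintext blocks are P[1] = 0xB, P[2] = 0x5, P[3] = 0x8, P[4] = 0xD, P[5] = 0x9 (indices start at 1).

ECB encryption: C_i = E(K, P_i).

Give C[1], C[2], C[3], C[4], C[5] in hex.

C[1] = 0x1, C[2] = 0xA, C[3] = 0xD, C[4] = 0x8, C[5] = 0x9

C[1]: E(K, 0xB) = 0x1.
C[2]: E(K, 0x5) = 0xA.
C[3]: E(K, 0x8) = 0xD.
C[4]: E(K, 0xD) = 0x8.
C[5]: E(K, 0x9) = 0x9.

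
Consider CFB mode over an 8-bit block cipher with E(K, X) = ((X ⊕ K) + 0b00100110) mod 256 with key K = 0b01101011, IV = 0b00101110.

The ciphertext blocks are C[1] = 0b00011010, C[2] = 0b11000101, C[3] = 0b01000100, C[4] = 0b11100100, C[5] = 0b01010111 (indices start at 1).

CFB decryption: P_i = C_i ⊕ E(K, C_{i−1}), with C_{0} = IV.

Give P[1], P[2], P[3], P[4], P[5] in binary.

P[1] = 0b01110001, P[2] = 0b01010010, P[3] = 0b10010000, P[4] = 0b10110001, P[5] = 0b11100010

P[1]: E(K, 0b00101110) = 0b01101011; 0b00011010 ⊕ 0b01101011 = 0b01110001.
P[2]: E(K, 0b00011010) = 0b10010111; 0b11000101 ⊕ 0b10010111 = 0b01010010.
P[3]: E(K, 0b11000101) = 0b11010100; 0b01000100 ⊕ 0b11010100 = 0b10010000.
P[4]: E(K, 0b01000100) = 0b01010101; 0b11100100 ⊕ 0b01010101 = 0b10110001.
P[5]: E(K, 0b11100100) = 0b10110101; 0b01010111 ⊕ 0b10110101 = 0b11100010.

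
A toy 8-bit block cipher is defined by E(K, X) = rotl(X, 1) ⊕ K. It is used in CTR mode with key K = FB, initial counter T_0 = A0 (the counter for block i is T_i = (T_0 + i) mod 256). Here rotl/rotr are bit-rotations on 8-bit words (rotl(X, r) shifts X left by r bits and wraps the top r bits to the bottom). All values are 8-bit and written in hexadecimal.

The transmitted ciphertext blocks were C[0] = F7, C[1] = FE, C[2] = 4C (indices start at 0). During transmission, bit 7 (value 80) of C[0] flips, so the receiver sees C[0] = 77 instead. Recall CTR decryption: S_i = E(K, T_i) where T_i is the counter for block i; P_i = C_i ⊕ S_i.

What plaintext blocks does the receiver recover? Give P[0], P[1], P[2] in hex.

P[0] = CD, P[1] = 46, P[2] = F2

Only C[0] changed, to 77. In CTR, a change in C_i flips the same bit in P_i only; the keystream is unaffected. Decrypting the received ciphertext:
P[0]: T = A0, S = E(K, T) = BA; 77 ⊕ BA = CD.
P[1]: T = A1, S = E(K, T) = B8; FE ⊕ B8 = 46.
P[2]: T = A2, S = E(K, T) = BE; 4C ⊕ BE = F2.
Blocks that differ from the original plaintext: P[0].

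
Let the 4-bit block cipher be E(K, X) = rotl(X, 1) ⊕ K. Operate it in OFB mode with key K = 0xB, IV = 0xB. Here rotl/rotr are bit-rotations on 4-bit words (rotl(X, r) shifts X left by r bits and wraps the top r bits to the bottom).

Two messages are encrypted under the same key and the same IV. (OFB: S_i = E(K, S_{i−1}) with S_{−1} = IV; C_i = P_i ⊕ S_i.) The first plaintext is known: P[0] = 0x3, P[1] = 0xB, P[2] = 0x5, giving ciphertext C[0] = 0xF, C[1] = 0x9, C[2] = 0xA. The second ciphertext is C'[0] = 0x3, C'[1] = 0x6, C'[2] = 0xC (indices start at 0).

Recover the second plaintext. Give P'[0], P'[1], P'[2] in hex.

P'[0] = 0xF, P'[1] = 0x4, P'[2] = 0x3

In OFB with a reused IV, both messages share the same keystream S_i, so C_i ⊕ C'_i = P_i ⊕ P'_i and thus P'_i = P_i ⊕ C_i ⊕ C'_i.
P'[0]: 0x3 ⊕ 0xF ⊕ 0x3 = 0xF.
P'[1]: 0xB ⊕ 0x9 ⊕ 0x6 = 0x4.
P'[2]: 0x5 ⊕ 0xA ⊕ 0xC = 0x3.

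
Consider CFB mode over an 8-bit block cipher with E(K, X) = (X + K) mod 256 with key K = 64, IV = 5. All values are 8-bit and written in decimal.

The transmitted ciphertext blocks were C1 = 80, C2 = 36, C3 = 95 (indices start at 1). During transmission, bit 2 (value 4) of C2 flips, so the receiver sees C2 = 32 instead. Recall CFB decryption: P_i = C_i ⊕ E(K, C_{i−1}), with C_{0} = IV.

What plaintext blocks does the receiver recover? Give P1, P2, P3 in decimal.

Only C2 changed, to 32. In CFB, a change in C_i flips the same bit in P_i and garbles P_{i+1}. Decrypting the received ciphertext:
P1: E(K, 5) = 69; 80 ⊕ 69 = 21.
P2: E(K, 80) = 144; 32 ⊕ 144 = 176.
P3: E(K, 32) = 96; 95 ⊕ 96 = 63.
Blocks that differ from the original plaintext: P2, P3.

P1 = 21, P2 = 176, P3 = 63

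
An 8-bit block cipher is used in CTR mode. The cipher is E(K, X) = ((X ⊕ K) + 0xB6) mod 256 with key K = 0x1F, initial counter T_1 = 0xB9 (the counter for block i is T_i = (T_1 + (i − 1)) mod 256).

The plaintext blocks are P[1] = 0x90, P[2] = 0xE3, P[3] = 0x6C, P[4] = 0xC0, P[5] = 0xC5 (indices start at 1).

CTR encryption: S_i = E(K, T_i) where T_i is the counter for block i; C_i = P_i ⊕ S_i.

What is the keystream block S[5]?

C[1]: T = 0xB9, S = E(K, T) = 0x5C; 0x90 ⊕ 0x5C = 0xCC.
C[2]: T = 0xBA, S = E(K, T) = 0x5B; 0xE3 ⊕ 0x5B = 0xB8.
C[3]: T = 0xBB, S = E(K, T) = 0x5A; 0x6C ⊕ 0x5A = 0x36.
C[4]: T = 0xBC, S = E(K, T) = 0x59; 0xC0 ⊕ 0x59 = 0x99.
C[5]: T = 0xBD, S = E(K, T) = 0x58; 0xC5 ⊕ 0x58 = 0x9D.
So S[5] = 0x58.

0x58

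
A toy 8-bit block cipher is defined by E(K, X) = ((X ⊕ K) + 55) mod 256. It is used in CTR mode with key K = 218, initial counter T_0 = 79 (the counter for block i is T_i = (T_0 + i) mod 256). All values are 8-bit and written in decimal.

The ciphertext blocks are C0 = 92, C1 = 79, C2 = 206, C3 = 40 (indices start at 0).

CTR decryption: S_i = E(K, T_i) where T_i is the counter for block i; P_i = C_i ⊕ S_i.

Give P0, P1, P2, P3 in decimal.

P0: T = 79, S = E(K, T) = 204; 92 ⊕ 204 = 144.
P1: T = 80, S = E(K, T) = 193; 79 ⊕ 193 = 142.
P2: T = 81, S = E(K, T) = 194; 206 ⊕ 194 = 12.
P3: T = 82, S = E(K, T) = 191; 40 ⊕ 191 = 151.

P0 = 144, P1 = 142, P2 = 12, P3 = 151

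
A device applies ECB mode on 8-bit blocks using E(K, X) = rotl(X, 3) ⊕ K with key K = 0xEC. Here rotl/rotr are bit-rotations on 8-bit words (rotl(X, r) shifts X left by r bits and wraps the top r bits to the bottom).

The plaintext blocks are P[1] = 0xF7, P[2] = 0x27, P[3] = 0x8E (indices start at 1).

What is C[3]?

C[3] = 0x98

ECB encryption: C_i = E(K, P_i).
C[3]: E(K, 0x8E) = 0x98.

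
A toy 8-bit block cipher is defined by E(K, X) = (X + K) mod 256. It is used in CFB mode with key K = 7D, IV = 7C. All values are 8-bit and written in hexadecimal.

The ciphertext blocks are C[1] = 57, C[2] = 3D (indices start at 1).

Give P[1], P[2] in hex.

P[1] = AE, P[2] = E9

CFB decryption: P_i = C_i ⊕ E(K, C_{i−1}), with C_{0} = IV.
P[1]: E(K, 7C) = F9; 57 ⊕ F9 = AE.
P[2]: E(K, 57) = D4; 3D ⊕ D4 = E9.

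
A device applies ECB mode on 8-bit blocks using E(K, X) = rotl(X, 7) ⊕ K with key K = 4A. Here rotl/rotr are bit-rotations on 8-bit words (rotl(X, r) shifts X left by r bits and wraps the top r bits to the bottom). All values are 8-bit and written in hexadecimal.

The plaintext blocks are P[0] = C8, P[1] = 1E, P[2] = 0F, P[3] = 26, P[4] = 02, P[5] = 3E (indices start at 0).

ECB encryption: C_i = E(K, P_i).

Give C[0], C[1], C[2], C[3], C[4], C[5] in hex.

C[0] = 2E, C[1] = 45, C[2] = CD, C[3] = 59, C[4] = 4B, C[5] = 55

C[0]: E(K, C8) = 2E.
C[1]: E(K, 1E) = 45.
C[2]: E(K, 0F) = CD.
C[3]: E(K, 26) = 59.
C[4]: E(K, 02) = 4B.
C[5]: E(K, 3E) = 55.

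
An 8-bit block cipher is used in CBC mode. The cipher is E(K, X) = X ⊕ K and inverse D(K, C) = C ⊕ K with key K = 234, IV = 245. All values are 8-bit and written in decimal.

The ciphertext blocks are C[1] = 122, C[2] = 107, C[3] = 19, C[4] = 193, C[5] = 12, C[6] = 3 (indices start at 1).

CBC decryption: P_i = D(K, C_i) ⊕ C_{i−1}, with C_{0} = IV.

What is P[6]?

P[6]: D(K, 3) = 233; 233 ⊕ 12 = 229.

P[6] = 229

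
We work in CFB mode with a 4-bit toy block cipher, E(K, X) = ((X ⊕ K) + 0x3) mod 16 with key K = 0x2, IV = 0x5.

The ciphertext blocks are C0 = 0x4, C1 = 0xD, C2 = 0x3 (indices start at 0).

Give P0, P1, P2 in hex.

CFB decryption: P_i = C_i ⊕ E(K, C_{i−1}), with C_{−1} = IV.
P0: E(K, 0x5) = 0xA; 0x4 ⊕ 0xA = 0xE.
P1: E(K, 0x4) = 0x9; 0xD ⊕ 0x9 = 0x4.
P2: E(K, 0xD) = 0x2; 0x3 ⊕ 0x2 = 0x1.

P0 = 0xE, P1 = 0x4, P2 = 0x1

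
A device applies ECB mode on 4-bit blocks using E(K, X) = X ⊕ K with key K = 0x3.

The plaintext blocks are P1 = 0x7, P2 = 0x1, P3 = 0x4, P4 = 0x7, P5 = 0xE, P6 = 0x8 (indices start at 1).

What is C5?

C5 = 0xD

ECB encryption: C_i = E(K, P_i).
C5: E(K, 0xE) = 0xD.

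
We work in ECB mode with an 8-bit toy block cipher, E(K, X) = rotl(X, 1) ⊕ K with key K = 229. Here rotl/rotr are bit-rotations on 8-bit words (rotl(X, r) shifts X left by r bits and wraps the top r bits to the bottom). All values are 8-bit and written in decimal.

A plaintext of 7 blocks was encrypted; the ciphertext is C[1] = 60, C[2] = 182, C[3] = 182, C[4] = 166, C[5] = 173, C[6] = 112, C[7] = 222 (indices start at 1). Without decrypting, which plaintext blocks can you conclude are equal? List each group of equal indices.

P[2] = P[3]

ECB encrypts each block independently with the same key, so equal ciphertext blocks imply equal plaintext blocks.
C[2] = C[3] = 182, so P[2] = P[3].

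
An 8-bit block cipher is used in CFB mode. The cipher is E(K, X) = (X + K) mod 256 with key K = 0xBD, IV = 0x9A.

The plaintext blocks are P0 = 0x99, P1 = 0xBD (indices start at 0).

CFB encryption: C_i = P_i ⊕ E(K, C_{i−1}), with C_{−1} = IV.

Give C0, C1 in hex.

C0: E(K, 0x9A) = 0x57; 0x99 ⊕ 0x57 = 0xCE.
C1: E(K, 0xCE) = 0x8B; 0xBD ⊕ 0x8B = 0x36.

C0 = 0xCE, C1 = 0x36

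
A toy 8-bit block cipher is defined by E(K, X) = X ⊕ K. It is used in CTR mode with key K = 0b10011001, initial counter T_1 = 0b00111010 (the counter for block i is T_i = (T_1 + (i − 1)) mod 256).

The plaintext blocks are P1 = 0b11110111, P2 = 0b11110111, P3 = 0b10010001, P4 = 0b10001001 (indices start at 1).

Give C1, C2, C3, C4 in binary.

C1 = 0b01010100, C2 = 0b01010101, C3 = 0b00110100, C4 = 0b00101101

CTR encryption: S_i = E(K, T_i) where T_i is the counter for block i; C_i = P_i ⊕ S_i.
C1: T = 0b00111010, S = E(K, T) = 0b10100011; 0b11110111 ⊕ 0b10100011 = 0b01010100.
C2: T = 0b00111011, S = E(K, T) = 0b10100010; 0b11110111 ⊕ 0b10100010 = 0b01010101.
C3: T = 0b00111100, S = E(K, T) = 0b10100101; 0b10010001 ⊕ 0b10100101 = 0b00110100.
C4: T = 0b00111101, S = E(K, T) = 0b10100100; 0b10001001 ⊕ 0b10100100 = 0b00101101.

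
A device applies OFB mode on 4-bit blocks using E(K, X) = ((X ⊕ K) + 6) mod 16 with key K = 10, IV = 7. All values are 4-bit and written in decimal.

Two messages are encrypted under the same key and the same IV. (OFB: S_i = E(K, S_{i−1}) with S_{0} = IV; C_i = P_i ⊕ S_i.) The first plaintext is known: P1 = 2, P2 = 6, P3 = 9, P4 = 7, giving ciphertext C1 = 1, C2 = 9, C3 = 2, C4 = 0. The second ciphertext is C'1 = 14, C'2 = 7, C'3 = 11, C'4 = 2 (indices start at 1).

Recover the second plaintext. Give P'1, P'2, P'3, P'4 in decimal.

P'1 = 13, P'2 = 8, P'3 = 0, P'4 = 5

In OFB with a reused IV, both messages share the same keystream S_i, so C_i ⊕ C'_i = P_i ⊕ P'_i and thus P'_i = P_i ⊕ C_i ⊕ C'_i.
P'1: 2 ⊕ 1 ⊕ 14 = 13.
P'2: 6 ⊕ 9 ⊕ 7 = 8.
P'3: 9 ⊕ 2 ⊕ 11 = 0.
P'4: 7 ⊕ 0 ⊕ 2 = 5.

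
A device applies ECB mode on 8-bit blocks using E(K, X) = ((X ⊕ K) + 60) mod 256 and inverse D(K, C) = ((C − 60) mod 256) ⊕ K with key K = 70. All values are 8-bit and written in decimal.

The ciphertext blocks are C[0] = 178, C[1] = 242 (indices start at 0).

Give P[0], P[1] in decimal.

P[0] = 48, P[1] = 240

ECB decryption: P_i = D(K, C_i).
P[0]: D(K, 178) = 48.
P[1]: D(K, 242) = 240.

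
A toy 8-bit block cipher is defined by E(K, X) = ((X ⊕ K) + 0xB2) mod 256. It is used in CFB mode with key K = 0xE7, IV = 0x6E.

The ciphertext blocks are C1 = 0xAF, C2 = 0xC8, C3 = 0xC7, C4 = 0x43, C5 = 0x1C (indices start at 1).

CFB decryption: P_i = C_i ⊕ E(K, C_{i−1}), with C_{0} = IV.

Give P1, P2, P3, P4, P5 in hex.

P1 = 0x94, P2 = 0x32, P3 = 0x26, P4 = 0x91, P5 = 0x4A

P1: E(K, 0x6E) = 0x3B; 0xAF ⊕ 0x3B = 0x94.
P2: E(K, 0xAF) = 0xFA; 0xC8 ⊕ 0xFA = 0x32.
P3: E(K, 0xC8) = 0xE1; 0xC7 ⊕ 0xE1 = 0x26.
P4: E(K, 0xC7) = 0xD2; 0x43 ⊕ 0xD2 = 0x91.
P5: E(K, 0x43) = 0x56; 0x1C ⊕ 0x56 = 0x4A.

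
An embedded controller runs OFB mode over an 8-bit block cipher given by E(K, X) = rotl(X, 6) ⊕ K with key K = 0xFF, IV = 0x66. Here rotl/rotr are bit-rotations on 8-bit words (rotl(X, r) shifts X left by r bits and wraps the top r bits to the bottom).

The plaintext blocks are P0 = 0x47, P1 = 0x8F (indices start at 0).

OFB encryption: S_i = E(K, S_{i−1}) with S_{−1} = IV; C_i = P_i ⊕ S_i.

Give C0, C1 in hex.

C0: S = E(K, 0x66) = 0x66; 0x47 ⊕ 0x66 = 0x21.
C1: S = E(K, 0x66) = 0x66; 0x8F ⊕ 0x66 = 0xE9.

C0 = 0x21, C1 = 0xE9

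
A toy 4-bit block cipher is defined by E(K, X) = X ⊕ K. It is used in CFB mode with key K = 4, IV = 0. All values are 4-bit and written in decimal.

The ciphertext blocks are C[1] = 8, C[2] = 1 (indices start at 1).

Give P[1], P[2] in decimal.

CFB decryption: P_i = C_i ⊕ E(K, C_{i−1}), with C_{0} = IV.
P[1]: E(K, 0) = 4; 8 ⊕ 4 = 12.
P[2]: E(K, 8) = 12; 1 ⊕ 12 = 13.

P[1] = 12, P[2] = 13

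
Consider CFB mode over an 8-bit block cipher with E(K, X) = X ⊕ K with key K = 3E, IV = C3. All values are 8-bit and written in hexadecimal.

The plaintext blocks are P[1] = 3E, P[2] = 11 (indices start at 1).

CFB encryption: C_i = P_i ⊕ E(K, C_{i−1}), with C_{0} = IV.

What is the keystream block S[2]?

FD

C[1]: E(K, C3) = FD; 3E ⊕ FD = C3.
C[2]: E(K, C3) = FD; 11 ⊕ FD = EC.
So S[2] = FD.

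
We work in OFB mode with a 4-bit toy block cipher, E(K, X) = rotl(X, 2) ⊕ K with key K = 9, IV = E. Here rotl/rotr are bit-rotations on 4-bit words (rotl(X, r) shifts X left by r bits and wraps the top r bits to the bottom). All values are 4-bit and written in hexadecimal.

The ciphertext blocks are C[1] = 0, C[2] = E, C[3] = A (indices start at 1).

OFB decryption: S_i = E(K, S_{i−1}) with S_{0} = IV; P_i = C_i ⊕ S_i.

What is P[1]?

P[1] = 2

P[1]: S = E(K, E) = 2; 0 ⊕ 2 = 2.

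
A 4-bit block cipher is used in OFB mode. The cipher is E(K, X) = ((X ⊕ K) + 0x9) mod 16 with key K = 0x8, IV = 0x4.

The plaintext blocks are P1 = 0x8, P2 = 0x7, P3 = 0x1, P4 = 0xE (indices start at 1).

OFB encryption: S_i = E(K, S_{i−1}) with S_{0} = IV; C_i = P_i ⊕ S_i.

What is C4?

C1: S = E(K, 0x4) = 0x5; 0x8 ⊕ 0x5 = 0xD.
C2: S = E(K, 0x5) = 0x6; 0x7 ⊕ 0x6 = 0x1.
C3: S = E(K, 0x6) = 0x7; 0x1 ⊕ 0x7 = 0x6.
C4: S = E(K, 0x7) = 0x8; 0xE ⊕ 0x8 = 0x6.

C4 = 0x6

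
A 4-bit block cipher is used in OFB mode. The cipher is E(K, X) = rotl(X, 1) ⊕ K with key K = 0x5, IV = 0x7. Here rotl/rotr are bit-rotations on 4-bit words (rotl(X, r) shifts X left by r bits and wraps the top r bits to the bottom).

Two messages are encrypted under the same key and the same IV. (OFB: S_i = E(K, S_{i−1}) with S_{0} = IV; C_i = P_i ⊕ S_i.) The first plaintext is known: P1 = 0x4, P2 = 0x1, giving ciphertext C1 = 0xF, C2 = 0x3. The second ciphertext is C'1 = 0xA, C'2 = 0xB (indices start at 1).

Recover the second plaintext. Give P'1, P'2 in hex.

In OFB with a reused IV, both messages share the same keystream S_i, so C_i ⊕ C'_i = P_i ⊕ P'_i and thus P'_i = P_i ⊕ C_i ⊕ C'_i.
P'1: 0x4 ⊕ 0xF ⊕ 0xA = 0x1.
P'2: 0x1 ⊕ 0x3 ⊕ 0xB = 0x9.

P'1 = 0x1, P'2 = 0x9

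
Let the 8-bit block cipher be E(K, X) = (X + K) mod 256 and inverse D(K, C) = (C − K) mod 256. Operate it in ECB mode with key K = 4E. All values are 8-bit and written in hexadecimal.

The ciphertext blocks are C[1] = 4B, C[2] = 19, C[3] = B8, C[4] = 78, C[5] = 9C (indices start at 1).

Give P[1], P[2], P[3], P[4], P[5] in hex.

P[1] = FD, P[2] = CB, P[3] = 6A, P[4] = 2A, P[5] = 4E

ECB decryption: P_i = D(K, C_i).
P[1]: D(K, 4B) = FD.
P[2]: D(K, 19) = CB.
P[3]: D(K, B8) = 6A.
P[4]: D(K, 78) = 2A.
P[5]: D(K, 9C) = 4E.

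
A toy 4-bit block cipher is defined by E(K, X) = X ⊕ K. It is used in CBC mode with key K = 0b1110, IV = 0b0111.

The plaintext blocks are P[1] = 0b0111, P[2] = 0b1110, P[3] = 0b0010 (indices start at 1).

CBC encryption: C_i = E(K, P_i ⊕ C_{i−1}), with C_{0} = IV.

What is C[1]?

C[1] = 0b1110

C[1]: P[1] ⊕ 0b0111 = 0b0000; E(K, 0b0000) = 0b1110.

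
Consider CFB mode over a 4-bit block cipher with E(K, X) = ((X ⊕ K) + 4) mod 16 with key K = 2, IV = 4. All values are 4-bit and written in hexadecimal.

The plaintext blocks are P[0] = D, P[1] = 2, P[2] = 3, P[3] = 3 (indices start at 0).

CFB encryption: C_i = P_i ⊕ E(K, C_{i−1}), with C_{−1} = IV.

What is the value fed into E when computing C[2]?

C[0]: E(K, 4) = A; D ⊕ A = 7.
C[1]: E(K, 7) = 9; 2 ⊕ 9 = B.
C[2]: E(K, B) = D; 3 ⊕ D = E.
So the input to E for block [2] is B.

B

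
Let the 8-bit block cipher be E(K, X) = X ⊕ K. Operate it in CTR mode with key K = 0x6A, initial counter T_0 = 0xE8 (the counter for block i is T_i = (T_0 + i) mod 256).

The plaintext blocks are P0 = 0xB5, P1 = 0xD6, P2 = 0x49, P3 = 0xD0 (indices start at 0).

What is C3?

CTR encryption: S_i = E(K, T_i) where T_i is the counter for block i; C_i = P_i ⊕ S_i.
C0: T = 0xE8, S = E(K, T) = 0x82; 0xB5 ⊕ 0x82 = 0x37.
C1: T = 0xE9, S = E(K, T) = 0x83; 0xD6 ⊕ 0x83 = 0x55.
C2: T = 0xEA, S = E(K, T) = 0x80; 0x49 ⊕ 0x80 = 0xC9.
C3: T = 0xEB, S = E(K, T) = 0x81; 0xD0 ⊕ 0x81 = 0x51.

C3 = 0x51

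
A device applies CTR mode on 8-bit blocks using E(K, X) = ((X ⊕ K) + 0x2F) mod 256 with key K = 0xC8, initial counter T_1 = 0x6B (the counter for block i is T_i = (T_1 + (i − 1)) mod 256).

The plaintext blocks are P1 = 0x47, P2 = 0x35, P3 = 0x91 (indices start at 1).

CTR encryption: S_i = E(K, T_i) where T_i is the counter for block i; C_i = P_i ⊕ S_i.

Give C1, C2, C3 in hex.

C1: T = 0x6B, S = E(K, T) = 0xD2; 0x47 ⊕ 0xD2 = 0x95.
C2: T = 0x6C, S = E(K, T) = 0xD3; 0x35 ⊕ 0xD3 = 0xE6.
C3: T = 0x6D, S = E(K, T) = 0xD4; 0x91 ⊕ 0xD4 = 0x45.

C1 = 0x95, C2 = 0xE6, C3 = 0x45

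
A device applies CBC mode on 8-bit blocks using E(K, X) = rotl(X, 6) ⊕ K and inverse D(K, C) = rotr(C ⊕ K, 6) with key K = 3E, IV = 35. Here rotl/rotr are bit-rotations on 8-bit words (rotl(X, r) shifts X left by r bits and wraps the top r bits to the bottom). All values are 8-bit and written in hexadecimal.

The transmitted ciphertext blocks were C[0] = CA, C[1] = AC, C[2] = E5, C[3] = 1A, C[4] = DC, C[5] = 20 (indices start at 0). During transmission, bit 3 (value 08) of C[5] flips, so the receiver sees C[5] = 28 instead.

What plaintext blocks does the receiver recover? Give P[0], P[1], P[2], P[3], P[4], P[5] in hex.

CBC decryption: P_i = D(K, C_i) ⊕ C_{i−1}, with C_{−1} = IV.
Only C[5] changed, to 28. In CBC, a change in C_i garbles P_i and flips the same bit in P_{i+1}. Decrypting the received ciphertext:
P[0]: D(K, CA) = D3; D3 ⊕ 35 = E6.
P[1]: D(K, AC) = 4A; 4A ⊕ CA = 80.
P[2]: D(K, E5) = 6F; 6F ⊕ AC = C3.
P[3]: D(K, 1A) = 90; 90 ⊕ E5 = 75.
P[4]: D(K, DC) = 8B; 8B ⊕ 1A = 91.
P[5]: D(K, 28) = 58; 58 ⊕ DC = 84.
Blocks that differ from the original plaintext: P[5].

P[0] = E6, P[1] = 80, P[2] = C3, P[3] = 75, P[4] = 91, P[5] = 84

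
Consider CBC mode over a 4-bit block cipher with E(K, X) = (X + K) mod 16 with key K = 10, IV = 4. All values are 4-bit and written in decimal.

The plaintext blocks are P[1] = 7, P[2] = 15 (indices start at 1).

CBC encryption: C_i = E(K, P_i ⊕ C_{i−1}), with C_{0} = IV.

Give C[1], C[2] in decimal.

C[1]: P[1] ⊕ 4 = 3; E(K, 3) = 13.
C[2]: P[2] ⊕ 13 = 2; E(K, 2) = 12.

C[1] = 13, C[2] = 12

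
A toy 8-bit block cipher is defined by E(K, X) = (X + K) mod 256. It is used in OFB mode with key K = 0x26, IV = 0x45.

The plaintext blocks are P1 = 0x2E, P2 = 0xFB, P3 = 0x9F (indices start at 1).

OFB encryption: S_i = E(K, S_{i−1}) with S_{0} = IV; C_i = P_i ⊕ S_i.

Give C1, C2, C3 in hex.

C1 = 0x45, C2 = 0x6A, C3 = 0x28

C1: S = E(K, 0x45) = 0x6B; 0x2E ⊕ 0x6B = 0x45.
C2: S = E(K, 0x6B) = 0x91; 0xFB ⊕ 0x91 = 0x6A.
C3: S = E(K, 0x91) = 0xB7; 0x9F ⊕ 0xB7 = 0x28.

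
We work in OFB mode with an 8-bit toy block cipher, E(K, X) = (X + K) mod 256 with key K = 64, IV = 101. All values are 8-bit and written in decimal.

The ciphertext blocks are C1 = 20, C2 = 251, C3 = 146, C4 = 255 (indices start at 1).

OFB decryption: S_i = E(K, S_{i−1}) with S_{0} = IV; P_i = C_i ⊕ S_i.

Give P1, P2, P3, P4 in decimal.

P1 = 177, P2 = 30, P3 = 183, P4 = 154

P1: S = E(K, 101) = 165; 20 ⊕ 165 = 177.
P2: S = E(K, 165) = 229; 251 ⊕ 229 = 30.
P3: S = E(K, 229) = 37; 146 ⊕ 37 = 183.
P4: S = E(K, 37) = 101; 255 ⊕ 101 = 154.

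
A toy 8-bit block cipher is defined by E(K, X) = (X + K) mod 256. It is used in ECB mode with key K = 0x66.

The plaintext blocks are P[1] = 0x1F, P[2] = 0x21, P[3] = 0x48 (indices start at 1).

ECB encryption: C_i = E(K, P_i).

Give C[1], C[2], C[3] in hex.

C[1]: E(K, 0x1F) = 0x85.
C[2]: E(K, 0x21) = 0x87.
C[3]: E(K, 0x48) = 0xAE.

C[1] = 0x85, C[2] = 0x87, C[3] = 0xAE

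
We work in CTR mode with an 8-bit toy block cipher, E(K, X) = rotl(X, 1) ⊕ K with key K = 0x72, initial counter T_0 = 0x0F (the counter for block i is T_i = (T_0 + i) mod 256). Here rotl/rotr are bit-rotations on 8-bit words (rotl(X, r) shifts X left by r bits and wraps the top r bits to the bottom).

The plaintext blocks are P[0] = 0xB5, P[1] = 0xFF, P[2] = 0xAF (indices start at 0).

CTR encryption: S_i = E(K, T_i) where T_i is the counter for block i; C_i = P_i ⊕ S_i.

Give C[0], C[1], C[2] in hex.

C[0]: T = 0x0F, S = E(K, T) = 0x6C; 0xB5 ⊕ 0x6C = 0xD9.
C[1]: T = 0x10, S = E(K, T) = 0x52; 0xFF ⊕ 0x52 = 0xAD.
C[2]: T = 0x11, S = E(K, T) = 0x50; 0xAF ⊕ 0x50 = 0xFF.

C[0] = 0xD9, C[1] = 0xAD, C[2] = 0xFF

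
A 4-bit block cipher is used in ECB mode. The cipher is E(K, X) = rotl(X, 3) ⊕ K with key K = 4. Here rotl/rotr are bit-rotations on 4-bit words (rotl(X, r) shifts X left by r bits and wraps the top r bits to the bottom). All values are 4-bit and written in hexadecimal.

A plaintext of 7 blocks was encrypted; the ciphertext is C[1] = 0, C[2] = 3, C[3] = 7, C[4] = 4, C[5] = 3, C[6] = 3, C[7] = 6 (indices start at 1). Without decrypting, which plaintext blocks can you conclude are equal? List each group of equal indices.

ECB encrypts each block independently with the same key, so equal ciphertext blocks imply equal plaintext blocks.
C[2] = C[5] = C[6] = 3, so P[2] = P[5] = P[6].

P[2] = P[5] = P[6]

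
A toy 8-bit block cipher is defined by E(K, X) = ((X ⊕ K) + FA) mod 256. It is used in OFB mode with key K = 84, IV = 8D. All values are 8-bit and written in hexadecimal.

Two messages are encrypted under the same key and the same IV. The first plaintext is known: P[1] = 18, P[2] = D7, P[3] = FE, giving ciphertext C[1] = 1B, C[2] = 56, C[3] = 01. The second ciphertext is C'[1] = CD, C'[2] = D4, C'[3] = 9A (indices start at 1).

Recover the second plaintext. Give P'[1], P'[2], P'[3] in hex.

In OFB with a reused IV, both messages share the same keystream S_i, so C_i ⊕ C'_i = P_i ⊕ P'_i and thus P'_i = P_i ⊕ C_i ⊕ C'_i.
P'[1]: 18 ⊕ 1B ⊕ CD = CE.
P'[2]: D7 ⊕ 56 ⊕ D4 = 55.
P'[3]: FE ⊕ 01 ⊕ 9A = 65.

P'[1] = CE, P'[2] = 55, P'[3] = 65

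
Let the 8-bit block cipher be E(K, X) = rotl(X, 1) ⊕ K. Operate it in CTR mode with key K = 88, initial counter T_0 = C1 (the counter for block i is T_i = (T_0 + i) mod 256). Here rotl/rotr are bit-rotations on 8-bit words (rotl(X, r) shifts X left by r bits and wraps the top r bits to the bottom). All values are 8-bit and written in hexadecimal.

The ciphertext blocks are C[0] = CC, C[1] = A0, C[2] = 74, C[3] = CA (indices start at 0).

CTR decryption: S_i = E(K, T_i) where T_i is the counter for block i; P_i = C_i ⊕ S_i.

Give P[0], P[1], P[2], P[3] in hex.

P[0]: T = C1, S = E(K, T) = 0B; CC ⊕ 0B = C7.
P[1]: T = C2, S = E(K, T) = 0D; A0 ⊕ 0D = AD.
P[2]: T = C3, S = E(K, T) = 0F; 74 ⊕ 0F = 7B.
P[3]: T = C4, S = E(K, T) = 01; CA ⊕ 01 = CB.

P[0] = C7, P[1] = AD, P[2] = 7B, P[3] = CB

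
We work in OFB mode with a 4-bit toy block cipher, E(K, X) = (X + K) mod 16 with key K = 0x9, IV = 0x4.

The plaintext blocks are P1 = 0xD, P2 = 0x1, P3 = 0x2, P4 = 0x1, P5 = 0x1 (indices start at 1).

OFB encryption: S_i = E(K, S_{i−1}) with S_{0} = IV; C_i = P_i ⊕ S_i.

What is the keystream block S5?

0x1

C1: S = E(K, 0x4) = 0xD; 0xD ⊕ 0xD = 0x0.
C2: S = E(K, 0xD) = 0x6; 0x1 ⊕ 0x6 = 0x7.
C3: S = E(K, 0x6) = 0xF; 0x2 ⊕ 0xF = 0xD.
C4: S = E(K, 0xF) = 0x8; 0x1 ⊕ 0x8 = 0x9.
C5: S = E(K, 0x8) = 0x1; 0x1 ⊕ 0x1 = 0x0.
So S5 = 0x1.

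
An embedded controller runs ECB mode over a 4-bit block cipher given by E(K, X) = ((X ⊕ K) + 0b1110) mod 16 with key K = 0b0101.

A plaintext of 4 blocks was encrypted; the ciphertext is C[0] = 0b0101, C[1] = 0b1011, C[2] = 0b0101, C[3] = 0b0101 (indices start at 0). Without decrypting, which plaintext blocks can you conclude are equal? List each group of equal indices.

ECB encrypts each block independently with the same key, so equal ciphertext blocks imply equal plaintext blocks.
C[0] = C[2] = C[3] = 0b0101, so P[0] = P[2] = P[3].

P[0] = P[2] = P[3]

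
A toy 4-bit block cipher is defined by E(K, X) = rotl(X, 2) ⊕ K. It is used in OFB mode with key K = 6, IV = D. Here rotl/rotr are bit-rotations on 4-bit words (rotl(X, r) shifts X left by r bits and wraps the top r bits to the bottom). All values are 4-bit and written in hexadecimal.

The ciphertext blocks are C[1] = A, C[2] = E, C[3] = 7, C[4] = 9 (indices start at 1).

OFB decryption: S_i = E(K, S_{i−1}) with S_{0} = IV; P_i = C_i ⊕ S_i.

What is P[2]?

P[2] = C

P[1]: S = E(K, D) = 1; A ⊕ 1 = B.
P[2]: S = E(K, 1) = 2; E ⊕ 2 = C.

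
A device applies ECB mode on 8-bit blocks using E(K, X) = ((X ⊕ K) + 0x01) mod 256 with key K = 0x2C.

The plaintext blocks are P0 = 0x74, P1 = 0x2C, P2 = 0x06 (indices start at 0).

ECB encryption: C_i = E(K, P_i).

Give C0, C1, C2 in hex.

C0: E(K, 0x74) = 0x59.
C1: E(K, 0x2C) = 0x01.
C2: E(K, 0x06) = 0x2B.

C0 = 0x59, C1 = 0x01, C2 = 0x2B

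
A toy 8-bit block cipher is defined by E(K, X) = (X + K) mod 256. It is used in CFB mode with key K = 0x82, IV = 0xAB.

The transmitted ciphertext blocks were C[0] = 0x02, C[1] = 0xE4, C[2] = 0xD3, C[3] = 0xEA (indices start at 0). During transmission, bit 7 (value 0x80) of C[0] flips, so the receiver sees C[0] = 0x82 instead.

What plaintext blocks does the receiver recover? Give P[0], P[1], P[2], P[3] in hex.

P[0] = 0xAF, P[1] = 0xE0, P[2] = 0xB5, P[3] = 0xBF

CFB decryption: P_i = C_i ⊕ E(K, C_{i−1}), with C_{−1} = IV.
Only C[0] changed, to 0x82. In CFB, a change in C_i flips the same bit in P_i and garbles P_{i+1}. Decrypting the received ciphertext:
P[0]: E(K, 0xAB) = 0x2D; 0x82 ⊕ 0x2D = 0xAF.
P[1]: E(K, 0x82) = 0x04; 0xE4 ⊕ 0x04 = 0xE0.
P[2]: E(K, 0xE4) = 0x66; 0xD3 ⊕ 0x66 = 0xB5.
P[3]: E(K, 0xD3) = 0x55; 0xEA ⊕ 0x55 = 0xBF.
Blocks that differ from the original plaintext: P[0], P[1].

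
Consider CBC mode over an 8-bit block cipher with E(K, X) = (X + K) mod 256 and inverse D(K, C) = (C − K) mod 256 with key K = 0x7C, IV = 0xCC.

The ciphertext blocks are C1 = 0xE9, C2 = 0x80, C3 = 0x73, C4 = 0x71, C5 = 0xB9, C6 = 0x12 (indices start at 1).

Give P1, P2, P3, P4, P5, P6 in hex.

CBC decryption: P_i = D(K, C_i) ⊕ C_{i−1}, with C_{0} = IV.
P1: D(K, 0xE9) = 0x6D; 0x6D ⊕ 0xCC = 0xA1.
P2: D(K, 0x80) = 0x04; 0x04 ⊕ 0xE9 = 0xED.
P3: D(K, 0x73) = 0xF7; 0xF7 ⊕ 0x80 = 0x77.
P4: D(K, 0x71) = 0xF5; 0xF5 ⊕ 0x73 = 0x86.
P5: D(K, 0xB9) = 0x3D; 0x3D ⊕ 0x71 = 0x4C.
P6: D(K, 0x12) = 0x96; 0x96 ⊕ 0xB9 = 0x2F.

P1 = 0xA1, P2 = 0xED, P3 = 0x77, P4 = 0x86, P5 = 0x4C, P6 = 0x2F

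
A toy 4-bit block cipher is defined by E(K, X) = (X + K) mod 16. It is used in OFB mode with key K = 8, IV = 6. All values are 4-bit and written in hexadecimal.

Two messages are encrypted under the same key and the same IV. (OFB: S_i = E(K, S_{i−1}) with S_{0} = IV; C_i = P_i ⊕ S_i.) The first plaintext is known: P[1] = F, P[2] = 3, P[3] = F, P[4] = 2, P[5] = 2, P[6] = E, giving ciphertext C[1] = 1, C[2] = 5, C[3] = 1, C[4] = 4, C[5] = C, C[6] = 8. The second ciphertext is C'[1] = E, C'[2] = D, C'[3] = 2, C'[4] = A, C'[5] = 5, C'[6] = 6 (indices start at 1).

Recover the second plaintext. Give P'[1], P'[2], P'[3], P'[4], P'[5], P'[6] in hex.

P'[1] = 0, P'[2] = B, P'[3] = C, P'[4] = C, P'[5] = B, P'[6] = 0

In OFB with a reused IV, both messages share the same keystream S_i, so C_i ⊕ C'_i = P_i ⊕ P'_i and thus P'_i = P_i ⊕ C_i ⊕ C'_i.
P'[1]: F ⊕ 1 ⊕ E = 0.
P'[2]: 3 ⊕ 5 ⊕ D = B.
P'[3]: F ⊕ 1 ⊕ 2 = C.
P'[4]: 2 ⊕ 4 ⊕ A = C.
P'[5]: 2 ⊕ C ⊕ 5 = B.
P'[6]: E ⊕ 8 ⊕ 6 = 0.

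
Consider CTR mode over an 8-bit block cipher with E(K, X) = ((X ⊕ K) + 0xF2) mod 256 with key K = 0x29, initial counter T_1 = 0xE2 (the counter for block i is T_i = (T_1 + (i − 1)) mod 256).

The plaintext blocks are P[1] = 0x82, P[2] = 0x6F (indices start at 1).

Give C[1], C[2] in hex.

C[1] = 0x3F, C[2] = 0xD3

CTR encryption: S_i = E(K, T_i) where T_i is the counter for block i; C_i = P_i ⊕ S_i.
C[1]: T = 0xE2, S = E(K, T) = 0xBD; 0x82 ⊕ 0xBD = 0x3F.
C[2]: T = 0xE3, S = E(K, T) = 0xBC; 0x6F ⊕ 0xBC = 0xD3.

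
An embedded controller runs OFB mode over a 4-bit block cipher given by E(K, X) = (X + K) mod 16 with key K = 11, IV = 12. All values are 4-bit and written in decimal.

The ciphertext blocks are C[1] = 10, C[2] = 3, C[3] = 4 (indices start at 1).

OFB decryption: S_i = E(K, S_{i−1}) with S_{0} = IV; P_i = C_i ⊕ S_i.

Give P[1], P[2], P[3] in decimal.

P[1] = 13, P[2] = 1, P[3] = 9

P[1]: S = E(K, 12) = 7; 10 ⊕ 7 = 13.
P[2]: S = E(K, 7) = 2; 3 ⊕ 2 = 1.
P[3]: S = E(K, 2) = 13; 4 ⊕ 13 = 9.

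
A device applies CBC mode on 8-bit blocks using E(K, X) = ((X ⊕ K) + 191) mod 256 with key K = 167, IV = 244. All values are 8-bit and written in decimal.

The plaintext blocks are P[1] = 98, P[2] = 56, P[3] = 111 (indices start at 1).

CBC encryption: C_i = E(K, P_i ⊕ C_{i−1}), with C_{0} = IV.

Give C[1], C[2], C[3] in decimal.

C[1] = 240, C[2] = 46, C[3] = 165

C[1]: P[1] ⊕ 244 = 150; E(K, 150) = 240.
C[2]: P[2] ⊕ 240 = 200; E(K, 200) = 46.
C[3]: P[3] ⊕ 46 = 65; E(K, 65) = 165.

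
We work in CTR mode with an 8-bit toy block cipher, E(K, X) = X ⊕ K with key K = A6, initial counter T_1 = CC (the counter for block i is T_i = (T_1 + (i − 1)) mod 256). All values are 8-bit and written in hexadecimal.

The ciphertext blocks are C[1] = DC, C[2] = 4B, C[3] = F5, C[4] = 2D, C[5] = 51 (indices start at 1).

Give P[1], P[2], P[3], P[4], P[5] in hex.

CTR decryption: S_i = E(K, T_i) where T_i is the counter for block i; P_i = C_i ⊕ S_i.
P[1]: T = CC, S = E(K, T) = 6A; DC ⊕ 6A = B6.
P[2]: T = CD, S = E(K, T) = 6B; 4B ⊕ 6B = 20.
P[3]: T = CE, S = E(K, T) = 68; F5 ⊕ 68 = 9D.
P[4]: T = CF, S = E(K, T) = 69; 2D ⊕ 69 = 44.
P[5]: T = D0, S = E(K, T) = 76; 51 ⊕ 76 = 27.

P[1] = B6, P[2] = 20, P[3] = 9D, P[4] = 44, P[5] = 27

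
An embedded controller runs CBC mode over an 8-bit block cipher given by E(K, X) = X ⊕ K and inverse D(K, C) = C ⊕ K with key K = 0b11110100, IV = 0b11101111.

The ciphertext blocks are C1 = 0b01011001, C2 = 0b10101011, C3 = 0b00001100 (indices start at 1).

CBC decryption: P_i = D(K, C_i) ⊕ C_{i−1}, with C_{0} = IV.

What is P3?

P3 = 0b01010011

P3: D(K, 0b00001100) = 0b11111000; 0b11111000 ⊕ 0b10101011 = 0b01010011.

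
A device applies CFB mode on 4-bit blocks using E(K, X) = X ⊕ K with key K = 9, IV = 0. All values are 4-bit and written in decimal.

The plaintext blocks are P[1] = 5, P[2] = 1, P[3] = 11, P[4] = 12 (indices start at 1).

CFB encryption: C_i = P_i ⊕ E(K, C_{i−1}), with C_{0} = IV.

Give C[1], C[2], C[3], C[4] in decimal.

C[1]: E(K, 0) = 9; 5 ⊕ 9 = 12.
C[2]: E(K, 12) = 5; 1 ⊕ 5 = 4.
C[3]: E(K, 4) = 13; 11 ⊕ 13 = 6.
C[4]: E(K, 6) = 15; 12 ⊕ 15 = 3.

C[1] = 12, C[2] = 4, C[3] = 6, C[4] = 3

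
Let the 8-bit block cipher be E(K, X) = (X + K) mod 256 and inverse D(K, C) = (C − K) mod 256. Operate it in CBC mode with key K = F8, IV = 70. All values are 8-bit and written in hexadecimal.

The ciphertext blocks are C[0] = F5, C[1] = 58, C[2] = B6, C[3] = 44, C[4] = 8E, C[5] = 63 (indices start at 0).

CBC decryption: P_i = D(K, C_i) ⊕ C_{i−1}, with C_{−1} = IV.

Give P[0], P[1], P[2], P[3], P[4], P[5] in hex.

P[0] = 8D, P[1] = 95, P[2] = E6, P[3] = FA, P[4] = D2, P[5] = E5

P[0]: D(K, F5) = FD; FD ⊕ 70 = 8D.
P[1]: D(K, 58) = 60; 60 ⊕ F5 = 95.
P[2]: D(K, B6) = BE; BE ⊕ 58 = E6.
P[3]: D(K, 44) = 4C; 4C ⊕ B6 = FA.
P[4]: D(K, 8E) = 96; 96 ⊕ 44 = D2.
P[5]: D(K, 63) = 6B; 6B ⊕ 8E = E5.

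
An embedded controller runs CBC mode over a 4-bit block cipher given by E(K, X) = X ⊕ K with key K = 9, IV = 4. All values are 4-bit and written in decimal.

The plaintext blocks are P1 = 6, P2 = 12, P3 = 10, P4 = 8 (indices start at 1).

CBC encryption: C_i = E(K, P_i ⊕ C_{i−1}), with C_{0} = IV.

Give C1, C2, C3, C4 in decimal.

C1: P1 ⊕ 4 = 2; E(K, 2) = 11.
C2: P2 ⊕ 11 = 7; E(K, 7) = 14.
C3: P3 ⊕ 14 = 4; E(K, 4) = 13.
C4: P4 ⊕ 13 = 5; E(K, 5) = 12.

C1 = 11, C2 = 14, C3 = 13, C4 = 12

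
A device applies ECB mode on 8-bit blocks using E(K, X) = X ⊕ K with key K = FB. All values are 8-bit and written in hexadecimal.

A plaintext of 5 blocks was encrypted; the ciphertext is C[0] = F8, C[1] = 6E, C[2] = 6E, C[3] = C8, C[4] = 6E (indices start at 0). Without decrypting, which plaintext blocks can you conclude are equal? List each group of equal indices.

ECB encrypts each block independently with the same key, so equal ciphertext blocks imply equal plaintext blocks.
C[1] = C[2] = C[4] = 6E, so P[1] = P[2] = P[4].

P[1] = P[2] = P[4]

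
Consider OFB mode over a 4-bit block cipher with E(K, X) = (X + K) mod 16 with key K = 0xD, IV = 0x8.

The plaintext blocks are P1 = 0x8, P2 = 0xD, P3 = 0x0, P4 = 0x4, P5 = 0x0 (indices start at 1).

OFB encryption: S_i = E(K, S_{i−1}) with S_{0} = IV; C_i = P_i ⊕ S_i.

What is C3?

C1: S = E(K, 0x8) = 0x5; 0x8 ⊕ 0x5 = 0xD.
C2: S = E(K, 0x5) = 0x2; 0xD ⊕ 0x2 = 0xF.
C3: S = E(K, 0x2) = 0xF; 0x0 ⊕ 0xF = 0xF.

C3 = 0xF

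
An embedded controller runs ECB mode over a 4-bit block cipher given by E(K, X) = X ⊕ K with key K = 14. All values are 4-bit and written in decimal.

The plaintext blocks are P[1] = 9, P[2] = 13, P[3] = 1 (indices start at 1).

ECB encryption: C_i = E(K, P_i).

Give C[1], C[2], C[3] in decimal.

C[1] = 7, C[2] = 3, C[3] = 15

C[1]: E(K, 9) = 7.
C[2]: E(K, 13) = 3.
C[3]: E(K, 1) = 15.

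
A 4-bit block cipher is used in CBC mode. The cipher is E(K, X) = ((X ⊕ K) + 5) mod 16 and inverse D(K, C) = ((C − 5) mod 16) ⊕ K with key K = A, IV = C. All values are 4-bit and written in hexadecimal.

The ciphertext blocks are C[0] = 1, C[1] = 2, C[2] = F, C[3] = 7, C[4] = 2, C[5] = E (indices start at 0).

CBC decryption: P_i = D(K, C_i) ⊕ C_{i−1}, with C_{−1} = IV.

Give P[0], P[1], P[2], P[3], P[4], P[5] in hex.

P[0] = A, P[1] = 6, P[2] = 2, P[3] = 7, P[4] = 0, P[5] = 1

P[0]: D(K, 1) = 6; 6 ⊕ C = A.
P[1]: D(K, 2) = 7; 7 ⊕ 1 = 6.
P[2]: D(K, F) = 0; 0 ⊕ 2 = 2.
P[3]: D(K, 7) = 8; 8 ⊕ F = 7.
P[4]: D(K, 2) = 7; 7 ⊕ 7 = 0.
P[5]: D(K, E) = 3; 3 ⊕ 2 = 1.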